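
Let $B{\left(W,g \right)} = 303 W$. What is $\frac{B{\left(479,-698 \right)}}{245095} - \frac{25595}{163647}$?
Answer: $\frac{17478028114}{40109061465} \approx 0.43576$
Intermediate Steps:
$\frac{B{\left(479,-698 \right)}}{245095} - \frac{25595}{163647} = \frac{303 \cdot 479}{245095} - \frac{25595}{163647} = 145137 \cdot \frac{1}{245095} - \frac{25595}{163647} = \frac{145137}{245095} - \frac{25595}{163647} = \frac{17478028114}{40109061465}$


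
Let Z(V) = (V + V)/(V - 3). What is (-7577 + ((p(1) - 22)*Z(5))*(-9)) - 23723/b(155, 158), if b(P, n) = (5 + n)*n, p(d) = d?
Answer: -170824251/25754 ≈ -6632.9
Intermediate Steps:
Z(V) = 2*V/(-3 + V) (Z(V) = (2*V)/(-3 + V) = 2*V/(-3 + V))
b(P, n) = n*(5 + n)
(-7577 + ((p(1) - 22)*Z(5))*(-9)) - 23723/b(155, 158) = (-7577 + ((1 - 22)*(2*5/(-3 + 5)))*(-9)) - 23723*1/(158*(5 + 158)) = (-7577 - 42*5/2*(-9)) - 23723/(158*163) = (-7577 - 42*5/2*(-9)) - 23723/25754 = (-7577 - 21*5*(-9)) - 23723*1/25754 = (-7577 - 105*(-9)) - 23723/25754 = (-7577 + 945) - 23723/25754 = -6632 - 23723/25754 = -170824251/25754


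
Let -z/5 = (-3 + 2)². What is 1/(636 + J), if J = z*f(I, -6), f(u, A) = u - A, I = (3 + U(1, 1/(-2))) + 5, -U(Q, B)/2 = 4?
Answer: 1/606 ≈ 0.0016502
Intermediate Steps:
U(Q, B) = -8 (U(Q, B) = -2*4 = -8)
I = 0 (I = (3 - 8) + 5 = -5 + 5 = 0)
z = -5 (z = -5*(-3 + 2)² = -5*(-1)² = -5*1 = -5)
J = -30 (J = -5*(0 - 1*(-6)) = -5*(0 + 6) = -5*6 = -30)
1/(636 + J) = 1/(636 - 30) = 1/606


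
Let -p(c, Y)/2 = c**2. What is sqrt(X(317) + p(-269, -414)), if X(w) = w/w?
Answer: I*sqrt(144721) ≈ 380.42*I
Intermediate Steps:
p(c, Y) = -2*c**2
X(w) = 1
sqrt(X(317) + p(-269, -414)) = sqrt(1 - 2*(-269)**2) = sqrt(1 - 2*72361) = sqrt(1 - 144722) = sqrt(-144721) = I*sqrt(144721)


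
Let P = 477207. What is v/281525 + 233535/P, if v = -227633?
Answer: -14294040052/44781900225 ≈ -0.31919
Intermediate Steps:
v/281525 + 233535/P = -227633/281525 + 233535/477207 = -227633*1/281525 + 233535*(1/477207) = -227633/281525 + 77845/159069 = -14294040052/44781900225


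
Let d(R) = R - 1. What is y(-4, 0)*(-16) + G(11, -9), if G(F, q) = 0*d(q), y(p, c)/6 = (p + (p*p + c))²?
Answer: -13824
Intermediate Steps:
d(R) = -1 + R
y(p, c) = 6*(c + p + p²)² (y(p, c) = 6*(p + (p*p + c))² = 6*(p + (p² + c))² = 6*(p + (c + p²))² = 6*(c + p + p²)²)
G(F, q) = 0 (G(F, q) = 0*(-1 + q) = 0)
y(-4, 0)*(-16) + G(11, -9) = (6*(0 - 4 + (-4)²)²)*(-16) + 0 = (6*(0 - 4 + 16)²)*(-16) + 0 = (6*12²)*(-16) + 0 = (6*144)*(-16) + 0 = 864*(-16) + 0 = -13824 + 0 = -13824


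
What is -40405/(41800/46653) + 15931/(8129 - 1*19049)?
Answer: -12865639921/285285 ≈ -45098.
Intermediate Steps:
-40405/(41800/46653) + 15931/(8129 - 1*19049) = -40405/(41800*(1/46653)) + 15931/(8129 - 19049) = -40405/41800/46653 + 15931/(-10920) = -40405*46653/41800 + 15931*(-1/10920) = -377002893/8360 - 15931/10920 = -12865639921/285285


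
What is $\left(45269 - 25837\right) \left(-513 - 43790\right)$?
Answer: $-860895896$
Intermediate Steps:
$\left(45269 - 25837\right) \left(-513 - 43790\right) = 19432 \left(-44303\right) = -860895896$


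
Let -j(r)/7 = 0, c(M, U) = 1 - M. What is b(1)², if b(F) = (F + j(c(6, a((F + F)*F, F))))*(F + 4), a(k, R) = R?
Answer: 25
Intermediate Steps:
j(r) = 0 (j(r) = -7*0 = 0)
b(F) = F*(4 + F) (b(F) = (F + 0)*(F + 4) = F*(4 + F))
b(1)² = (1*(4 + 1))² = (1*5)² = 5² = 25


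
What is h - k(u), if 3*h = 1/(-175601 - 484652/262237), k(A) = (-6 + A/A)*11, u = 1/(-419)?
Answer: 7598177812448/138148692267 ≈ 55.000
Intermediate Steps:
u = -1/419 ≈ -0.0023866
k(A) = -55 (k(A) = (-6 + 1)*11 = -5*11 = -55)
h = -262237/138148692267 (h = 1/(3*(-175601 - 484652/262237)) = 1/(3*(-46049564089/262237)) = (⅓)*(-262237/46049564089) = -262237/138148692267 ≈ -1.8982e-6)
h - k(u) = -262237/138148692267 - 1*(-55) = -262237/138148692267 + 55 = 7598177812448/138148692267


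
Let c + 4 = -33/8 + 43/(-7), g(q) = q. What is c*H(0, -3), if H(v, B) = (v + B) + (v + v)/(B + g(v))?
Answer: 2397/56 ≈ 42.804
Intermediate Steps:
c = -799/56 (c = -4 + (-33/8 + 43/(-7)) = -4 + (-33*⅛ + 43*(-⅐)) = -4 + (-33/8 - 43/7) = -4 - 575/56 = -799/56 ≈ -14.268)
H(v, B) = B + v + 2*v/(B + v) (H(v, B) = (v + B) + (v + v)/(B + v) = (B + v) + (2*v)/(B + v) = (B + v) + 2*v/(B + v) = B + v + 2*v/(B + v))
c*H(0, -3) = -799*((-3)² + 0² + 2*0 + 2*(-3)*0)/(56*(-3 + 0)) = -799*(9 + 0 + 0 + 0)/(56*(-3)) = -(-799)*9/168 = -799/56*(-3) = 2397/56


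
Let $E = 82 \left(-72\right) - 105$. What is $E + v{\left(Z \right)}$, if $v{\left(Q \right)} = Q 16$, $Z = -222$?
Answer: $-9561$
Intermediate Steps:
$v{\left(Q \right)} = 16 Q$
$E = -6009$ ($E = -5904 - 105 = -6009$)
$E + v{\left(Z \right)} = -6009 + 16 \left(-222\right) = -6009 - 3552 = -9561$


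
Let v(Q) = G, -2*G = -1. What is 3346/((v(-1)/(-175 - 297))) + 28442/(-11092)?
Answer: -17517742925/5546 ≈ -3.1586e+6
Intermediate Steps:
G = 1/2 (G = -1/2*(-1) = 1/2 ≈ 0.50000)
v(Q) = 1/2
3346/((v(-1)/(-175 - 297))) + 28442/(-11092) = 3346/(((1/2)/(-175 - 297))) + 28442/(-11092) = 3346/(((1/2)/(-472))) + 28442*(-1/11092) = 3346/((-1/472*1/2)) - 14221/5546 = 3346/(-1/944) - 14221/5546 = 3346*(-944) - 14221/5546 = -3158624 - 14221/5546 = -17517742925/5546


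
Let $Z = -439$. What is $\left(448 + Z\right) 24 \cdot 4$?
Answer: $864$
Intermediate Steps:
$\left(448 + Z\right) 24 \cdot 4 = \left(448 - 439\right) 24 \cdot 4 = 9 \cdot 96 = 864$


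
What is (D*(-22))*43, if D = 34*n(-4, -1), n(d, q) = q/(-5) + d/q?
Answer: -675444/5 ≈ -1.3509e+5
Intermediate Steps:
n(d, q) = -q/5 + d/q (n(d, q) = q*(-1/5) + d/q = -q/5 + d/q)
D = 714/5 (D = 34*(-1/5*(-1) - 4/(-1)) = 34*(1/5 - 4*(-1)) = 34*(1/5 + 4) = 34*(21/5) = 714/5 ≈ 142.80)
(D*(-22))*43 = ((714/5)*(-22))*43 = -15708/5*43 = -675444/5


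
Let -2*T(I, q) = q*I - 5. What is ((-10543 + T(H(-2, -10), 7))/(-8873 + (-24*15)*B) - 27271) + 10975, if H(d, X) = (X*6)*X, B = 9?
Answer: -394761615/24226 ≈ -16295.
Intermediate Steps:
H(d, X) = 6*X**2 (H(d, X) = (6*X)*X = 6*X**2)
T(I, q) = 5/2 - I*q/2 (T(I, q) = -(q*I - 5)/2 = -(I*q - 5)/2 = -(-5 + I*q)/2 = 5/2 - I*q/2)
((-10543 + T(H(-2, -10), 7))/(-8873 + (-24*15)*B) - 27271) + 10975 = ((-10543 + (5/2 - 1/2*6*(-10)**2*7))/(-8873 - 24*15*9) - 27271) + 10975 = ((-10543 + (5/2 - 1/2*6*100*7))/(-8873 - 360*9) - 27271) + 10975 = ((-10543 + (5/2 - 1/2*600*7))/(-8873 - 3240) - 27271) + 10975 = ((-10543 + (5/2 - 2100))/(-12113) - 27271) + 10975 = ((-10543 - 4195/2)*(-1/12113) - 27271) + 10975 = (-25281/2*(-1/12113) - 27271) + 10975 = (25281/24226 - 27271) + 10975 = -660641965/24226 + 10975 = -394761615/24226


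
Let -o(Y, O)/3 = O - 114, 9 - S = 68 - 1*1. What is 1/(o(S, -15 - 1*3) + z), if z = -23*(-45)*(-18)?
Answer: -1/18234 ≈ -5.4843e-5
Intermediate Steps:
S = -58 (S = 9 - (68 - 1*1) = 9 - (68 - 1) = 9 - 1*67 = 9 - 67 = -58)
o(Y, O) = 342 - 3*O (o(Y, O) = -3*(O - 114) = -3*(-114 + O) = 342 - 3*O)
z = -18630 (z = 1035*(-18) = -18630)
1/(o(S, -15 - 1*3) + z) = 1/((342 - 3*(-15 - 1*3)) - 18630) = 1/((342 - 3*(-15 - 3)) - 18630) = 1/((342 - 3*(-18)) - 18630) = 1/((342 + 54) - 18630) = 1/(396 - 18630) = 1/(-18234) = -1/18234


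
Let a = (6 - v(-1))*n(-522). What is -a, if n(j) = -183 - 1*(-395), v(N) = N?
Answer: -1484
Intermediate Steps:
n(j) = 212 (n(j) = -183 + 395 = 212)
a = 1484 (a = (6 - 1*(-1))*212 = (6 + 1)*212 = 7*212 = 1484)
-a = -1*1484 = -1484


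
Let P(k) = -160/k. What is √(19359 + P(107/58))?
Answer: √220648231/107 ≈ 138.82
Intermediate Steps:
√(19359 + P(107/58)) = √(19359 - 160/(107/58)) = √(19359 - 160/(107*(1/58))) = √(19359 - 160/107/58) = √(19359 - 160*58/107) = √(19359 - 9280/107) = √(2062133/107) = √220648231/107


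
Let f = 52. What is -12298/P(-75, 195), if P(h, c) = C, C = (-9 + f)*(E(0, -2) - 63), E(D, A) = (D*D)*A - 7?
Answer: 143/35 ≈ 4.0857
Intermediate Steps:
E(D, A) = -7 + A*D² (E(D, A) = D²*A - 7 = A*D² - 7 = -7 + A*D²)
C = -3010 (C = (-9 + 52)*((-7 - 2*0²) - 63) = 43*((-7 - 2*0) - 63) = 43*((-7 + 0) - 63) = 43*(-7 - 63) = 43*(-70) = -3010)
P(h, c) = -3010
-12298/P(-75, 195) = -12298/(-3010) = -12298*(-1/3010) = 143/35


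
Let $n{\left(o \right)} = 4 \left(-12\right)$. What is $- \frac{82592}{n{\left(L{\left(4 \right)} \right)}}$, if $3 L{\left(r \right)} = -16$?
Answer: $\frac{5162}{3} \approx 1720.7$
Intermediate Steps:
$L{\left(r \right)} = - \frac{16}{3}$ ($L{\left(r \right)} = \frac{1}{3} \left(-16\right) = - \frac{16}{3}$)
$n{\left(o \right)} = -48$
$- \frac{82592}{n{\left(L{\left(4 \right)} \right)}} = - \frac{82592}{-48} = \left(-82592\right) \left(- \frac{1}{48}\right) = \frac{5162}{3}$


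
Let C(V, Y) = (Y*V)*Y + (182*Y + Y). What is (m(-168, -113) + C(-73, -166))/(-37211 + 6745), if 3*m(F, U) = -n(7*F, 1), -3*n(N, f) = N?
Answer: 3063145/45699 ≈ 67.029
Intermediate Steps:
n(N, f) = -N/3
m(F, U) = 7*F/9 (m(F, U) = (-(-1)*7*F/3)/3 = (-(-7)*F/3)/3 = (7*F/3)/3 = 7*F/9)
C(V, Y) = 183*Y + V*Y² (C(V, Y) = (V*Y)*Y + 183*Y = V*Y² + 183*Y = 183*Y + V*Y²)
(m(-168, -113) + C(-73, -166))/(-37211 + 6745) = ((7/9)*(-168) - 166*(183 - 73*(-166)))/(-37211 + 6745) = (-392/3 - 166*(183 + 12118))/(-30466) = (-392/3 - 166*12301)*(-1/30466) = (-392/3 - 2041966)*(-1/30466) = -6126290/3*(-1/30466) = 3063145/45699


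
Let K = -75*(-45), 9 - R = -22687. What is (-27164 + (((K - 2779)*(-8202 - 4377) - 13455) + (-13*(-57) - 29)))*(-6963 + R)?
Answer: -118579479403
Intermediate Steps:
R = 22696 (R = 9 - 1*(-22687) = 9 + 22687 = 22696)
K = 3375
(-27164 + (((K - 2779)*(-8202 - 4377) - 13455) + (-13*(-57) - 29)))*(-6963 + R) = (-27164 + (((3375 - 2779)*(-8202 - 4377) - 13455) + (-13*(-57) - 29)))*(-6963 + 22696) = (-27164 + ((596*(-12579) - 13455) + (741 - 29)))*15733 = (-27164 + ((-7497084 - 13455) + 712))*15733 = (-27164 + (-7510539 + 712))*15733 = (-27164 - 7509827)*15733 = -7536991*15733 = -118579479403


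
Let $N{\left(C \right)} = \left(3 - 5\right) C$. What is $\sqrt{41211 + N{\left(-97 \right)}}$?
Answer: $91 \sqrt{5} \approx 203.48$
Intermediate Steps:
$N{\left(C \right)} = - 2 C$
$\sqrt{41211 + N{\left(-97 \right)}} = \sqrt{41211 - -194} = \sqrt{41211 + 194} = \sqrt{41405} = 91 \sqrt{5}$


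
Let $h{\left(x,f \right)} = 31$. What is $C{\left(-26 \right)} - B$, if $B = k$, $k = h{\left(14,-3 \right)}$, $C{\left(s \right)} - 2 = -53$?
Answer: $-82$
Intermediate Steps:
$C{\left(s \right)} = -51$ ($C{\left(s \right)} = 2 - 53 = -51$)
$k = 31$
$B = 31$
$C{\left(-26 \right)} - B = -51 - 31 = -82$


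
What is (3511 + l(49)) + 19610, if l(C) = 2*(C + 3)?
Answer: 23225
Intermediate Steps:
l(C) = 6 + 2*C (l(C) = 2*(3 + C) = 6 + 2*C)
(3511 + l(49)) + 19610 = (3511 + (6 + 2*49)) + 19610 = (3511 + (6 + 98)) + 19610 = (3511 + 104) + 19610 = 3615 + 19610 = 23225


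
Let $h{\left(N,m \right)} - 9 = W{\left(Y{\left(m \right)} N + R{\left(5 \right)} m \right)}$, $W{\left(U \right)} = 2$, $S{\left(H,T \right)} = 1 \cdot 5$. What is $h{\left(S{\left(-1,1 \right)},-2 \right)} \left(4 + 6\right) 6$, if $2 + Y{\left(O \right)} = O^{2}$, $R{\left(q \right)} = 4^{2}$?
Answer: $660$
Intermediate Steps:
$R{\left(q \right)} = 16$
$Y{\left(O \right)} = -2 + O^{2}$
$S{\left(H,T \right)} = 5$
$h{\left(N,m \right)} = 11$ ($h{\left(N,m \right)} = 9 + 2 = 11$)
$h{\left(S{\left(-1,1 \right)},-2 \right)} \left(4 + 6\right) 6 = 11 \left(4 + 6\right) 6 = 11 \cdot 10 \cdot 6 = 11 \cdot 60 = 660$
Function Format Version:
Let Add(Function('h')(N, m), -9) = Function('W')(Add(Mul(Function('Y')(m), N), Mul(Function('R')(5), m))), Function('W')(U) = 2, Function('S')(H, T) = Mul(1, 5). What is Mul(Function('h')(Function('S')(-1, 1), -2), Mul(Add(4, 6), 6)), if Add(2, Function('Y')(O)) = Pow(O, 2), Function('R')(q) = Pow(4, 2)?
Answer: 660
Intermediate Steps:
Function('R')(q) = 16
Function('Y')(O) = Add(-2, Pow(O, 2))
Function('S')(H, T) = 5
Function('h')(N, m) = 11 (Function('h')(N, m) = Add(9, 2) = 11)
Mul(Function('h')(Function('S')(-1, 1), -2), Mul(Add(4, 6), 6)) = Mul(11, Mul(Add(4, 6), 6)) = Mul(11, Mul(10, 6)) = Mul(11, 60) = 660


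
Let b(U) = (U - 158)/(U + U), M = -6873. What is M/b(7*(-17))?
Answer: -1635774/277 ≈ -5905.3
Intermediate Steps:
b(U) = (-158 + U)/(2*U) (b(U) = (-158 + U)/((2*U)) = (-158 + U)*(1/(2*U)) = (-158 + U)/(2*U))
M/b(7*(-17)) = -6873*(-238/(-158 + 7*(-17))) = -6873*(-238/(-158 - 119)) = -6873/((½)*(-1/119)*(-277)) = -6873/277/238 = -6873*238/277 = -1635774/277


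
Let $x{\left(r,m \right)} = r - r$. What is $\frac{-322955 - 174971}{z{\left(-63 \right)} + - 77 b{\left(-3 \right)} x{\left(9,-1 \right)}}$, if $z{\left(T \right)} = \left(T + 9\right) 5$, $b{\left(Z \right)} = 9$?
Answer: $\frac{248963}{135} \approx 1844.2$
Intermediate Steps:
$x{\left(r,m \right)} = 0$
$z{\left(T \right)} = 45 + 5 T$ ($z{\left(T \right)} = \left(9 + T\right) 5 = 45 + 5 T$)
$\frac{-322955 - 174971}{z{\left(-63 \right)} + - 77 b{\left(-3 \right)} x{\left(9,-1 \right)}} = \frac{-322955 - 174971}{\left(45 + 5 \left(-63\right)\right) + \left(-77\right) 9 \cdot 0} = - \frac{497926}{\left(45 - 315\right) - 0} = - \frac{497926}{-270 + 0} = - \frac{497926}{-270} = \left(-497926\right) \left(- \frac{1}{270}\right) = \frac{248963}{135}$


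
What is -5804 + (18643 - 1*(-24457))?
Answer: 37296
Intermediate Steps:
-5804 + (18643 - 1*(-24457)) = -5804 + (18643 + 24457) = -5804 + 43100 = 37296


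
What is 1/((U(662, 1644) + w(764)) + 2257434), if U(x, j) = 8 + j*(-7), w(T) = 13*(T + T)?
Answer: 1/2265798 ≈ 4.4135e-7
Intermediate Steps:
w(T) = 26*T (w(T) = 13*(2*T) = 26*T)
U(x, j) = 8 - 7*j
1/((U(662, 1644) + w(764)) + 2257434) = 1/(((8 - 7*1644) + 26*764) + 2257434) = 1/(((8 - 11508) + 19864) + 2257434) = 1/((-11500 + 19864) + 2257434) = 1/(8364 + 2257434) = 1/2265798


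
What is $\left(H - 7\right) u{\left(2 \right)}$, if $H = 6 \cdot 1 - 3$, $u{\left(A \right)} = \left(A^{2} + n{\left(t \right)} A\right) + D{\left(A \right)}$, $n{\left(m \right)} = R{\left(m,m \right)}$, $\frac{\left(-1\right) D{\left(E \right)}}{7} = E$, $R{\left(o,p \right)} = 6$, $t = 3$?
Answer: $-8$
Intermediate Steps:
$D{\left(E \right)} = - 7 E$
$n{\left(m \right)} = 6$
$u{\left(A \right)} = A^{2} - A$ ($u{\left(A \right)} = \left(A^{2} + 6 A\right) - 7 A = A^{2} - A$)
$H = 3$ ($H = 6 - 3 = 3$)
$\left(H - 7\right) u{\left(2 \right)} = \left(3 - 7\right) 2 \left(-1 + 2\right) = - 4 \cdot 2 \cdot 1 = \left(-4\right) 2 = -8$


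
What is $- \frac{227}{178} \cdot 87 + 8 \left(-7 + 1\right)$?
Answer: $- \frac{28293}{178} \approx -158.95$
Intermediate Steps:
$- \frac{227}{178} \cdot 87 + 8 \left(-7 + 1\right) = \left(-227\right) \frac{1}{178} \cdot 87 + 8 \left(-6\right) = \left(- \frac{227}{178}\right) 87 - 48 = - \frac{19749}{178} - 48 = - \frac{28293}{178}$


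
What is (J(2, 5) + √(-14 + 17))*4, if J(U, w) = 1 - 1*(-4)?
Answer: 20 + 4*√3 ≈ 26.928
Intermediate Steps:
J(U, w) = 5 (J(U, w) = 1 + 4 = 5)
(J(2, 5) + √(-14 + 17))*4 = (5 + √(-14 + 17))*4 = (5 + √3)*4 = 20 + 4*√3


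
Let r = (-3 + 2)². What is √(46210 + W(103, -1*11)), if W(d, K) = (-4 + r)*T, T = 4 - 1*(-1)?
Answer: √46195 ≈ 214.93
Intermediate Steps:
T = 5 (T = 4 + 1 = 5)
r = 1 (r = (-1)² = 1)
W(d, K) = -15 (W(d, K) = (-4 + 1)*5 = -3*5 = -15)
√(46210 + W(103, -1*11)) = √(46210 - 15) = √46195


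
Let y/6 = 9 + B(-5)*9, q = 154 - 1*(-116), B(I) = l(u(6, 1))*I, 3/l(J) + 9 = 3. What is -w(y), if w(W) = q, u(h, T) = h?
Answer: -270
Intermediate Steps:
l(J) = -½ (l(J) = 3/(-9 + 3) = 3/(-6) = 3*(-⅙) = -½)
B(I) = -I/2
q = 270 (q = 154 + 116 = 270)
y = 189 (y = 6*(9 - ½*(-5)*9) = 6*(9 + (5/2)*9) = 6*(9 + 45/2) = 6*(63/2) = 189)
w(W) = 270
-w(y) = -1*270 = -270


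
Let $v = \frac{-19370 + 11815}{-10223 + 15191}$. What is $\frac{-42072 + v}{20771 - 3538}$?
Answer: $- \frac{209021251}{85613544} \approx -2.4415$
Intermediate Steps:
$v = - \frac{7555}{4968} \approx -1.5207$
$\frac{-42072 + v}{20771 - 3538} = \frac{-42072 - \frac{7555}{4968}}{20771 - 3538} = - \frac{209021251}{4968 \cdot 17233} = \left(- \frac{209021251}{4968}\right) \frac{1}{17233} = - \frac{209021251}{85613544}$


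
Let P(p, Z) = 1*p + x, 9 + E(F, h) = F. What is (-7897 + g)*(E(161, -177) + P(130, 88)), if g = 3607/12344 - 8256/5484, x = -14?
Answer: -2985216077883/1410302 ≈ -2.1167e+6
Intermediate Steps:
E(F, h) = -9 + F
g = -6844273/5641208 (g = 3607*(1/12344) - 8256*1/5484 = 3607/12344 - 688/457 = -6844273/5641208 ≈ -1.2133)
P(p, Z) = -14 + p (P(p, Z) = 1*p - 14 = p - 14 = -14 + p)
(-7897 + g)*(E(161, -177) + P(130, 88)) = (-7897 - 6844273/5641208)*((-9 + 161) + (-14 + 130)) = -44555463849*(152 + 116)/5641208 = -44555463849/5641208*268 = -2985216077883/1410302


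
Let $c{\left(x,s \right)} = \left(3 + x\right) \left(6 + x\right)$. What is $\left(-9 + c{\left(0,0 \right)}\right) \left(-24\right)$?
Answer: $-216$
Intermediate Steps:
$\left(-9 + c{\left(0,0 \right)}\right) \left(-24\right) = \left(-9 + \left(18 + 0^{2} + 9 \cdot 0\right)\right) \left(-24\right) = \left(-9 + \left(18 + 0 + 0\right)\right) \left(-24\right) = \left(-9 + 18\right) \left(-24\right) = 9 \left(-24\right) = -216$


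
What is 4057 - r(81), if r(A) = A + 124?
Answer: 3852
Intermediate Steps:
r(A) = 124 + A
4057 - r(81) = 4057 - (124 + 81) = 4057 - 1*205 = 4057 - 205 = 3852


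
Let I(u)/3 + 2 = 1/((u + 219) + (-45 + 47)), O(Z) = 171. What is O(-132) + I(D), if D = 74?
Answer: 48678/295 ≈ 165.01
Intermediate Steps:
I(u) = -6 + 3/(221 + u) (I(u) = -6 + 3/((u + 219) + (-45 + 47)) = -6 + 3/((219 + u) + 2) = -6 + 3/(221 + u))
O(-132) + I(D) = 171 + 3*(-441 - 2*74)/(221 + 74) = 171 + 3*(-441 - 148)/295 = 171 + 3*(1/295)*(-589) = 171 - 1767/295 = 48678/295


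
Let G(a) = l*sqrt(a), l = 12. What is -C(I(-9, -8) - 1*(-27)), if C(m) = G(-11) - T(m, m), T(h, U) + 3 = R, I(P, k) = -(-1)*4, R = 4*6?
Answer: 21 - 12*I*sqrt(11) ≈ 21.0 - 39.799*I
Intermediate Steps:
G(a) = 12*sqrt(a)
R = 24
I(P, k) = 4 (I(P, k) = -1*(-4) = 4)
T(h, U) = 21 (T(h, U) = -3 + 24 = 21)
C(m) = -21 + 12*I*sqrt(11) (C(m) = 12*sqrt(-11) - 1*21 = 12*(I*sqrt(11)) - 21 = 12*I*sqrt(11) - 21 = -21 + 12*I*sqrt(11))
-C(I(-9, -8) - 1*(-27)) = -(-21 + 12*I*sqrt(11)) = 21 - 12*I*sqrt(11)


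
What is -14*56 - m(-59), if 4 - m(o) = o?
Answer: -847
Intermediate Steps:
m(o) = 4 - o
-14*56 - m(-59) = -14*56 - (4 - 1*(-59)) = -784 - (4 + 59) = -784 - 1*63 = -784 - 63 = -847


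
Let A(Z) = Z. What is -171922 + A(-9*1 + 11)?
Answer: -171920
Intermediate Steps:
-171922 + A(-9*1 + 11) = -171922 + (-9*1 + 11) = -171922 + (-9 + 11) = -171922 + 2 = -171920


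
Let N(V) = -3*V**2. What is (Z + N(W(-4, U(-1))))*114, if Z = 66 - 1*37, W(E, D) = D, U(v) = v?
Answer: 2964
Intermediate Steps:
Z = 29 (Z = 66 - 37 = 29)
(Z + N(W(-4, U(-1))))*114 = (29 - 3*(-1)**2)*114 = (29 - 3*1)*114 = (29 - 3)*114 = 26*114 = 2964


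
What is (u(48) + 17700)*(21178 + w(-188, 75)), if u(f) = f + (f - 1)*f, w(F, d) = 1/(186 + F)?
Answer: 423634710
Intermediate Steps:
u(f) = f + f*(-1 + f) (u(f) = f + (-1 + f)*f = f + f*(-1 + f))
(u(48) + 17700)*(21178 + w(-188, 75)) = (48² + 17700)*(21178 + 1/(186 - 188)) = (2304 + 17700)*(21178 + 1/(-2)) = 20004*(21178 - ½) = 20004*(42355/2) = 423634710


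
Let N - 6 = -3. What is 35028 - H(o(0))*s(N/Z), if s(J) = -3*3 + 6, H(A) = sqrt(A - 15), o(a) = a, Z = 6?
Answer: 35028 + 3*I*sqrt(15) ≈ 35028.0 + 11.619*I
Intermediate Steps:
N = 3 (N = 6 - 3 = 3)
H(A) = sqrt(-15 + A)
s(J) = -3 (s(J) = -9 + 6 = -3)
35028 - H(o(0))*s(N/Z) = 35028 - sqrt(-15 + 0)*(-3) = 35028 - sqrt(-15)*(-3) = 35028 - I*sqrt(15)*(-3) = 35028 - (-3)*I*sqrt(15) = 35028 + 3*I*sqrt(15)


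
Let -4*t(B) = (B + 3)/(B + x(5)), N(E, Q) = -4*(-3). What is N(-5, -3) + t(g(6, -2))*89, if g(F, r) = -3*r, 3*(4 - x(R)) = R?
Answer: -1203/100 ≈ -12.030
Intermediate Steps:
N(E, Q) = 12
x(R) = 4 - R/3
t(B) = -(3 + B)/(4*(7/3 + B)) (t(B) = -(B + 3)/(4*(B + (4 - ⅓*5))) = -(3 + B)/(4*(B + (4 - 5/3))) = -(3 + B)/(4*(B + 7/3)) = -(3 + B)/(4*(7/3 + B)))
N(-5, -3) + t(g(6, -2))*89 = 12 + (3*(-3 - (-3)*(-2))/(4*(7 + 3*(-3*(-2)))))*89 = 12 + (3*(-3 - 1*6)/(4*(7 + 3*6)))*89 = 12 + (3*(-3 - 6)/(4*(7 + 18)))*89 = 12 + ((¾)*(-9)/25)*89 = 12 + ((¾)*(1/25)*(-9))*89 = 12 - 27/100*89 = 12 - 2403/100 = -1203/100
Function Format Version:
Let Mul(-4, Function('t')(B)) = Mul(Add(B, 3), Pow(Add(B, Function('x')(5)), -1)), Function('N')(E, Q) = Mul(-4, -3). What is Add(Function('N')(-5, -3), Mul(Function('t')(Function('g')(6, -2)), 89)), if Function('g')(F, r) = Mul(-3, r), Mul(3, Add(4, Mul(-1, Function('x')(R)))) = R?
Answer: Rational(-1203, 100) ≈ -12.030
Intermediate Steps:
Function('N')(E, Q) = 12
Function('x')(R) = Add(4, Mul(Rational(-1, 3), R))
Function('t')(B) = Mul(Rational(-1, 4), Pow(Add(Rational(7, 3), B), -1), Add(3, B)) (Function('t')(B) = Mul(Rational(-1, 4), Mul(Add(B, 3), Pow(Add(B, Add(4, Mul(Rational(-1, 3), 5))), -1))) = Mul(Rational(-1, 4), Mul(Add(3, B), Pow(Add(B, Add(4, Rational(-5, 3))), -1))) = Mul(Rational(-1, 4), Mul(Add(3, B), Pow(Add(B, Rational(7, 3)), -1))) = Mul(Rational(-1, 4), Mul(Add(3, B), Pow(Add(Rational(7, 3), B), -1))) = Mul(Rational(-1, 4), Mul(Pow(Add(Rational(7, 3), B), -1), Add(3, B))) = Mul(Rational(-1, 4), Pow(Add(Rational(7, 3), B), -1), Add(3, B)))
Add(Function('N')(-5, -3), Mul(Function('t')(Function('g')(6, -2)), 89)) = Add(12, Mul(Mul(Rational(3, 4), Pow(Add(7, Mul(3, Mul(-3, -2))), -1), Add(-3, Mul(-1, Mul(-3, -2)))), 89)) = Add(12, Mul(Mul(Rational(3, 4), Pow(Add(7, Mul(3, 6)), -1), Add(-3, Mul(-1, 6))), 89)) = Add(12, Mul(Mul(Rational(3, 4), Pow(Add(7, 18), -1), Add(-3, -6)), 89)) = Add(12, Mul(Mul(Rational(3, 4), Pow(25, -1), -9), 89)) = Add(12, Mul(Mul(Rational(3, 4), Rational(1, 25), -9), 89)) = Add(12, Mul(Rational(-27, 100), 89)) = Add(12, Rational(-2403, 100)) = Rational(-1203, 100)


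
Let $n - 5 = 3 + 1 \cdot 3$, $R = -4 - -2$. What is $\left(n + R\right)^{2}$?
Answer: $81$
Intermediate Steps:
$R = -2$ ($R = -4 + 2 = -2$)
$n = 11$ ($n = 5 + \left(3 + 1 \cdot 3\right) = 5 + \left(3 + 3\right) = 5 + 6 = 11$)
$\left(n + R\right)^{2} = \left(11 - 2\right)^{2} = 9^{2} = 81$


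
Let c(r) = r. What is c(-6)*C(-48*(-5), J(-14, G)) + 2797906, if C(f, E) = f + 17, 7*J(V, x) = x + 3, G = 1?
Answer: 2796364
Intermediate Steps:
J(V, x) = 3/7 + x/7 (J(V, x) = (x + 3)/7 = (3 + x)/7 = 3/7 + x/7)
C(f, E) = 17 + f
c(-6)*C(-48*(-5), J(-14, G)) + 2797906 = -6*(17 - 48*(-5)) + 2797906 = -6*(17 + 240) + 2797906 = -6*257 + 2797906 = -1542 + 2797906 = 2796364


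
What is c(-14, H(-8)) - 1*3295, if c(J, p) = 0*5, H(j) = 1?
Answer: -3295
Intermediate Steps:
c(J, p) = 0
c(-14, H(-8)) - 1*3295 = 0 - 1*3295 = 0 - 3295 = -3295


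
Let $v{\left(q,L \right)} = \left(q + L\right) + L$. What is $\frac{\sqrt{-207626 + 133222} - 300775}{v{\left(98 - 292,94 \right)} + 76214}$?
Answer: $- \frac{300775}{76208} + \frac{i \sqrt{18601}}{38104} \approx -3.9468 + 0.0035793 i$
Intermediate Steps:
$v{\left(q,L \right)} = q + 2 L$ ($v{\left(q,L \right)} = \left(L + q\right) + L = q + 2 L$)
$\frac{\sqrt{-207626 + 133222} - 300775}{v{\left(98 - 292,94 \right)} + 76214} = \frac{\sqrt{-207626 + 133222} - 300775}{\left(\left(98 - 292\right) + 2 \cdot 94\right) + 76214} = \frac{\sqrt{-74404} - 300775}{\left(-194 + 188\right) + 76214} = \frac{2 i \sqrt{18601} - 300775}{-6 + 76214} = \frac{-300775 + 2 i \sqrt{18601}}{76208} = \left(-300775 + 2 i \sqrt{18601}\right) \frac{1}{76208} = - \frac{300775}{76208} + \frac{i \sqrt{18601}}{38104}$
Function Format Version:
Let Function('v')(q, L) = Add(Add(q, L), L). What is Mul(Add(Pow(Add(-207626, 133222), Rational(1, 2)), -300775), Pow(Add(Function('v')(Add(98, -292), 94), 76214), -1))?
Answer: Add(Rational(-300775, 76208), Mul(Rational(1, 38104), I, Pow(18601, Rational(1, 2)))) ≈ Add(-3.9468, Mul(0.0035793, I))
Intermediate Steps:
Function('v')(q, L) = Add(q, Mul(2, L)) (Function('v')(q, L) = Add(Add(L, q), L) = Add(q, Mul(2, L)))
Mul(Add(Pow(Add(-207626, 133222), Rational(1, 2)), -300775), Pow(Add(Function('v')(Add(98, -292), 94), 76214), -1)) = Mul(Add(Pow(Add(-207626, 133222), Rational(1, 2)), -300775), Pow(Add(Add(Add(98, -292), Mul(2, 94)), 76214), -1)) = Mul(Add(Pow(-74404, Rational(1, 2)), -300775), Pow(Add(Add(-194, 188), 76214), -1)) = Mul(Add(Mul(2, I, Pow(18601, Rational(1, 2))), -300775), Pow(Add(-6, 76214), -1)) = Mul(Add(-300775, Mul(2, I, Pow(18601, Rational(1, 2)))), Pow(76208, -1)) = Mul(Add(-300775, Mul(2, I, Pow(18601, Rational(1, 2)))), Rational(1, 76208)) = Add(Rational(-300775, 76208), Mul(Rational(1, 38104), I, Pow(18601, Rational(1, 2))))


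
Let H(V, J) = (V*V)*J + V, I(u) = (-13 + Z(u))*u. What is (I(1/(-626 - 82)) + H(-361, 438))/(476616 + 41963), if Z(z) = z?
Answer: 28612267928773/259944983856 ≈ 110.07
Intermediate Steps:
I(u) = u*(-13 + u) (I(u) = (-13 + u)*u = u*(-13 + u))
H(V, J) = V + J*V² (H(V, J) = V²*J + V = J*V² + V = V + J*V²)
(I(1/(-626 - 82)) + H(-361, 438))/(476616 + 41963) = ((-13 + 1/(-626 - 82))/(-626 - 82) - 361*(1 + 438*(-361)))/(476616 + 41963) = ((-13 + 1/(-708))/(-708) - 361*(1 - 158118))/518579 = (-(-13 - 1/708)/708 - 361*(-158117))*(1/518579) = (-1/708*(-9205/708) + 57080237)*(1/518579) = (9205/501264 + 57080237)*(1/518579) = (28612267928773/501264)*(1/518579) = 28612267928773/259944983856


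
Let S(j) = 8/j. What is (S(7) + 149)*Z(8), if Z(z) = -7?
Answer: -1051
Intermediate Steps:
(S(7) + 149)*Z(8) = (8/7 + 149)*(-7) = (1051/7)*(-7) = -1051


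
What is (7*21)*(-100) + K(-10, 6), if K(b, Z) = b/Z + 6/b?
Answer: -220534/15 ≈ -14702.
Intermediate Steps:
K(b, Z) = 6/b + b/Z
(7*21)*(-100) + K(-10, 6) = (7*21)*(-100) + (6/(-10) - 10/6) = 147*(-100) + (6*(-⅒) - 10*⅙) = -14700 + (-⅗ - 5/3) = -14700 - 34/15 = -220534/15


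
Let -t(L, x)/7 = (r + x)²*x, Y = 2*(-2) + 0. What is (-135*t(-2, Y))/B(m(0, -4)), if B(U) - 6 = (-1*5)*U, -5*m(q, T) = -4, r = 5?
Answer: -1890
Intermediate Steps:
m(q, T) = ⅘ (m(q, T) = -⅕*(-4) = ⅘)
Y = -4 (Y = -4 + 0 = -4)
t(L, x) = -7*x*(5 + x)² (t(L, x) = -7*(5 + x)²*x = -7*x*(5 + x)²)
B(U) = 6 - 5*U (B(U) = 6 + (-1*5)*U = 6 - 5*U)
(-135*t(-2, Y))/B(m(0, -4)) = (-(-945)*(-4)*(5 - 4)²)/(6 - 5*⅘) = (-(-945)*(-4)*1²)/(6 - 4) = -(-945)*(-4)/2 = -135*28*(½) = -3780*½ = -1890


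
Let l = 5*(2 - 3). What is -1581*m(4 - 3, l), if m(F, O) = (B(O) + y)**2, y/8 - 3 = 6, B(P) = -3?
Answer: -7527141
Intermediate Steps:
y = 72 (y = 24 + 8*6 = 24 + 48 = 72)
l = -5 (l = 5*(-1) = -5)
m(F, O) = 4761 (m(F, O) = (-3 + 72)**2 = 69**2 = 4761)
-1581*m(4 - 3, l) = -1581*4761 = -7527141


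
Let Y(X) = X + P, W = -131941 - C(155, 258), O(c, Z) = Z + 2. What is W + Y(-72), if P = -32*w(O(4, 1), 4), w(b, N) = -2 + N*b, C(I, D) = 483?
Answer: -132816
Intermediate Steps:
O(c, Z) = 2 + Z
P = -320 (P = -32*(-2 + 4*(2 + 1)) = -32*(-2 + 4*3) = -32*(-2 + 12) = -32*10 = -320)
W = -132424 (W = -131941 - 1*483 = -131941 - 483 = -132424)
Y(X) = -320 + X (Y(X) = X - 320 = -320 + X)
W + Y(-72) = -132424 + (-320 - 72) = -132424 - 392 = -132816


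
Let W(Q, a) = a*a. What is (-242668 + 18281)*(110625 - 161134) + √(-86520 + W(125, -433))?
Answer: 11333562983 + √100969 ≈ 1.1334e+10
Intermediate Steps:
W(Q, a) = a²
(-242668 + 18281)*(110625 - 161134) + √(-86520 + W(125, -433)) = (-242668 + 18281)*(110625 - 161134) + √(-86520 + (-433)²) = -224387*(-50509) + √(-86520 + 187489) = 11333562983 + √100969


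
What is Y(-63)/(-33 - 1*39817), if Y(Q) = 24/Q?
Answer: 4/418425 ≈ 9.5597e-6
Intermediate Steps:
Y(-63)/(-33 - 1*39817) = (24/(-63))/(-33 - 1*39817) = (24*(-1/63))/(-33 - 39817) = -8/21/(-39850) = -8/21*(-1/39850) = 4/418425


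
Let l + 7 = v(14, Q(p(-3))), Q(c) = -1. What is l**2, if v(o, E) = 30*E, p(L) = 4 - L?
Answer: 1369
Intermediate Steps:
l = -37 (l = -7 + 30*(-1) = -7 - 30 = -37)
l**2 = (-37)**2 = 1369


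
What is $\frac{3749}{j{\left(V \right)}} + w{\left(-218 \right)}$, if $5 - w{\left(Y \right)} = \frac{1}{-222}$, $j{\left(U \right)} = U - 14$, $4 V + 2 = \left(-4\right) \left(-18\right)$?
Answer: $\frac{1672333}{1554} \approx 1076.1$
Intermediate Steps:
$V = \frac{35}{2}$ ($V = - \frac{1}{2} + \frac{\left(-4\right) \left(-18\right)}{4} = - \frac{1}{2} + \frac{1}{4} \cdot 72 = - \frac{1}{2} + 18 = \frac{35}{2} \approx 17.5$)
$j{\left(U \right)} = -14 + U$ ($j{\left(U \right)} = U - 14 = -14 + U$)
$w{\left(Y \right)} = \frac{1111}{222}$ ($w{\left(Y \right)} = 5 - \frac{1}{-222} = 5 - - \frac{1}{222} = 5 + \frac{1}{222} = \frac{1111}{222}$)
$\frac{3749}{j{\left(V \right)}} + w{\left(-218 \right)} = \frac{3749}{-14 + \frac{35}{2}} + \frac{1111}{222} = \frac{3749}{\frac{7}{2}} + \frac{1111}{222} = 3749 \cdot \frac{2}{7} + \frac{1111}{222} = \frac{7498}{7} + \frac{1111}{222} = \frac{1672333}{1554}$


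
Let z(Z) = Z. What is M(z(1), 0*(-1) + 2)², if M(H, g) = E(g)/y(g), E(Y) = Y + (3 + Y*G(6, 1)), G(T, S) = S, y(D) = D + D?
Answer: 49/16 ≈ 3.0625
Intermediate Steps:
y(D) = 2*D
E(Y) = 3 + 2*Y (E(Y) = Y + (3 + Y*1) = Y + (3 + Y) = 3 + 2*Y)
M(H, g) = (3 + 2*g)/(2*g) (M(H, g) = (3 + 2*g)/((2*g)) = (3 + 2*g)*(1/(2*g)) = (3 + 2*g)/(2*g))
M(z(1), 0*(-1) + 2)² = ((3/2 + (0*(-1) + 2))/(0*(-1) + 2))² = ((3/2 + (0 + 2))/(0 + 2))² = ((3/2 + 2)/2)² = ((½)*(7/2))² = (7/4)² = 49/16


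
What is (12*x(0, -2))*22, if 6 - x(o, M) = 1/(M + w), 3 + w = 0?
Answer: 8184/5 ≈ 1636.8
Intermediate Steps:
w = -3 (w = -3 + 0 = -3)
x(o, M) = 6 - 1/(-3 + M) (x(o, M) = 6 - 1/(M - 3) = 6 - 1/(-3 + M))
(12*x(0, -2))*22 = (12*((-19 + 6*(-2))/(-3 - 2)))*22 = (12*((-19 - 12)/(-5)))*22 = (12*(-1/5*(-31)))*22 = (12*(31/5))*22 = (372/5)*22 = 8184/5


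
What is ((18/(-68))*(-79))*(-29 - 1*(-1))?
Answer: -9954/17 ≈ -585.53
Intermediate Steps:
((18/(-68))*(-79))*(-29 - 1*(-1)) = ((18*(-1/68))*(-79))*(-29 + 1) = -9/34*(-79)*(-28) = (711/34)*(-28) = -9954/17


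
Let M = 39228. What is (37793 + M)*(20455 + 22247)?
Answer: 3288950742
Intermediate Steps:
(37793 + M)*(20455 + 22247) = (37793 + 39228)*(20455 + 22247) = 77021*42702 = 3288950742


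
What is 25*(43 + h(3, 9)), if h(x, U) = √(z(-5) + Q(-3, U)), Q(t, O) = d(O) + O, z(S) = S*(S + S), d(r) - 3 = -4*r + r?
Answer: 1075 + 25*√35 ≈ 1222.9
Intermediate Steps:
d(r) = 3 - 3*r (d(r) = 3 + (-4*r + r) = 3 - 3*r)
z(S) = 2*S² (z(S) = S*(2*S) = 2*S²)
Q(t, O) = 3 - 2*O (Q(t, O) = (3 - 3*O) + O = 3 - 2*O)
h(x, U) = √(53 - 2*U) (h(x, U) = √(2*(-5)² + (3 - 2*U)) = √(2*25 + (3 - 2*U)) = √(50 + (3 - 2*U)) = √(53 - 2*U))
25*(43 + h(3, 9)) = 25*(43 + √(53 - 2*9)) = 25*(43 + √(53 - 18)) = 25*(43 + √35) = 1075 + 25*√35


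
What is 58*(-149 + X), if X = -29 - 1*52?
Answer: -13340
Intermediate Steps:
X = -81 (X = -29 - 52 = -81)
58*(-149 + X) = 58*(-149 - 81) = 58*(-230) = -13340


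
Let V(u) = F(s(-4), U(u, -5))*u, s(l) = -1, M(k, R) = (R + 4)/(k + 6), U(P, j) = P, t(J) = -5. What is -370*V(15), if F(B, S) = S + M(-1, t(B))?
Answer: -82140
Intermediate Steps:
M(k, R) = (4 + R)/(6 + k)
F(B, S) = -1/5 + S (F(B, S) = S + (4 - 5)/(6 - 1) = S - 1/5 = -1/5 + S)
V(u) = u*(-1/5 + u) (V(u) = (-1/5 + u)*u = u*(-1/5 + u))
-370*V(15) = -5550*(-1/5 + 15) = -5550*74/5 = -370*222 = -82140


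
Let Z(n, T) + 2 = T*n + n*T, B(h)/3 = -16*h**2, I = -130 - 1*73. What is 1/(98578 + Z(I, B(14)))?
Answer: 1/3918224 ≈ 2.5522e-7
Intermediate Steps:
I = -203 (I = -130 - 73 = -203)
B(h) = -48*h**2 (B(h) = 3*(-16*h**2) = -48*h**2)
Z(n, T) = -2 + 2*T*n (Z(n, T) = -2 + (T*n + n*T) = -2 + (T*n + T*n) = -2 + 2*T*n)
1/(98578 + Z(I, B(14))) = 1/(98578 + (-2 + 2*(-48*14**2)*(-203))) = 1/(98578 + (-2 + 2*(-48*196)*(-203))) = 1/(98578 + (-2 + 2*(-9408)*(-203))) = 1/(98578 + (-2 + 3819648)) = 1/(98578 + 3819646) = 1/3918224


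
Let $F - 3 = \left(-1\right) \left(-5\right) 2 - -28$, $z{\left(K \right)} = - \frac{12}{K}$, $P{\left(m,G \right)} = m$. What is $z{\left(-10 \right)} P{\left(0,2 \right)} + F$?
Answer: $41$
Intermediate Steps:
$F = 41$ ($F = 3 + \left(\left(-1\right) \left(-5\right) 2 - -28\right) = 3 + \left(5 \cdot 2 + 28\right) = 3 + \left(10 + 28\right) = 3 + 38 = 41$)
$z{\left(-10 \right)} P{\left(0,2 \right)} + F = - \frac{12}{-10} \cdot 0 + 41 = \left(-12\right) \left(- \frac{1}{10}\right) 0 + 41 = \frac{6}{5} \cdot 0 + 41 = 0 + 41 = 41$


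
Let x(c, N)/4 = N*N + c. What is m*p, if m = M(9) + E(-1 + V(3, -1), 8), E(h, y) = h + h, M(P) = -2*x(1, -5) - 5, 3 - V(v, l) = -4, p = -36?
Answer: 7236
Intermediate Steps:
V(v, l) = 7 (V(v, l) = 3 - 1*(-4) = 3 + 4 = 7)
x(c, N) = 4*c + 4*N² (x(c, N) = 4*(N*N + c) = 4*(N² + c) = 4*(c + N²) = 4*c + 4*N²)
M(P) = -213 (M(P) = -2*(4*1 + 4*(-5)²) - 5 = -2*(4 + 4*25) - 5 = -2*(4 + 100) - 5 = -2*104 - 5 = -208 - 5 = -213)
E(h, y) = 2*h
m = -201 (m = -213 + 2*(-1 + 7) = -213 + 2*6 = -213 + 12 = -201)
m*p = -201*(-36) = 7236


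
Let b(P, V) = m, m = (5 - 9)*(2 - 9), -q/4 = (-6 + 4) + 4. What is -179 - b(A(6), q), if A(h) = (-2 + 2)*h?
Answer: -207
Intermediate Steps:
A(h) = 0 (A(h) = 0*h = 0)
q = -8 (q = -4*((-6 + 4) + 4) = -4*(-2 + 4) = -4*2 = -8)
m = 28 (m = -4*(-7) = 28)
b(P, V) = 28
-179 - b(A(6), q) = -179 - 1*28 = -179 - 28 = -207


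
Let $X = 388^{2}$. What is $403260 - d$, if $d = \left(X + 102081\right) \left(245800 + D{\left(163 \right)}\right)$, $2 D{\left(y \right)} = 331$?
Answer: $- \frac{124273262355}{2} \approx -6.2137 \cdot 10^{10}$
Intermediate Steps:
$D{\left(y \right)} = \frac{331}{2}$ ($D{\left(y \right)} = \frac{1}{2} \cdot 331 = \frac{331}{2}$)
$X = 150544$
$d = \frac{124274068875}{2}$ ($d = \left(150544 + 102081\right) \left(245800 + \frac{331}{2}\right) = 252625 \cdot \frac{491931}{2} = \frac{124274068875}{2} \approx 6.2137 \cdot 10^{10}$)
$403260 - d = 403260 - \frac{124274068875}{2} = - \frac{124273262355}{2}$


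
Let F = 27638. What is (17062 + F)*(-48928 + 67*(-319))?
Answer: -3142454700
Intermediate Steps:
(17062 + F)*(-48928 + 67*(-319)) = (17062 + 27638)*(-48928 + 67*(-319)) = 44700*(-48928 - 21373) = 44700*(-70301) = -3142454700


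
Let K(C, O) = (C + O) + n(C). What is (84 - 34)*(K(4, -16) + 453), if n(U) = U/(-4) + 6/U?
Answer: 22075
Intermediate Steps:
n(U) = 6/U - U/4 (n(U) = U*(-1/4) + 6/U = -U/4 + 6/U = 6/U - U/4)
K(C, O) = O + 6/C + 3*C/4 (K(C, O) = (C + O) + (6/C - C/4) = O + 6/C + 3*C/4)
(84 - 34)*(K(4, -16) + 453) = (84 - 34)*((-16 + 6/4 + (3/4)*4) + 453) = 50*((-16 + 6*(1/4) + 3) + 453) = 50*((-16 + 3/2 + 3) + 453) = 50*(-23/2 + 453) = 50*(883/2) = 22075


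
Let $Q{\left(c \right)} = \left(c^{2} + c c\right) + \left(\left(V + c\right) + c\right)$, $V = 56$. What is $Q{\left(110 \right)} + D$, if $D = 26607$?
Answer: $51083$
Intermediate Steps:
$Q{\left(c \right)} = 56 + 2 c + 2 c^{2}$ ($Q{\left(c \right)} = \left(c^{2} + c c\right) + \left(\left(56 + c\right) + c\right) = \left(c^{2} + c^{2}\right) + \left(56 + 2 c\right) = 2 c^{2} + \left(56 + 2 c\right) = 56 + 2 c + 2 c^{2}$)
$Q{\left(110 \right)} + D = \left(56 + 2 \cdot 110 + 2 \cdot 110^{2}\right) + 26607 = \left(56 + 220 + 2 \cdot 12100\right) + 26607 = \left(56 + 220 + 24200\right) + 26607 = 24476 + 26607 = 51083$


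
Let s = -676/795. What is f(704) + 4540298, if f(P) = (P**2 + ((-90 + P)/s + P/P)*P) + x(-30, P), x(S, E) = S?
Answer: 765272492/169 ≈ 4.5282e+6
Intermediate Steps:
s = -676/795 (s = -676*1/795 = -676/795 ≈ -0.85031)
f(P) = -30 + P**2 + P*(36113/338 - 795*P/676) (f(P) = (P**2 + ((-90 + P)/(-676/795) + P/P)*P) - 30 = (P**2 + ((-90 + P)*(-795/676) + 1)*P) - 30 = (P**2 + ((35775/338 - 795*P/676) + 1)*P) - 30 = (P**2 + (36113/338 - 795*P/676)*P) - 30 = (P**2 + P*(36113/338 - 795*P/676)) - 30 = -30 + P**2 + P*(36113/338 - 795*P/676))
f(704) + 4540298 = (-30 - 119/676*704**2 + (36113/338)*704) + 4540298 = (-30 - 119/676*495616 + 12711776/169) + 4540298 = (-30 - 14744576/169 + 12711776/169) + 4540298 = -2037870/169 + 4540298 = 765272492/169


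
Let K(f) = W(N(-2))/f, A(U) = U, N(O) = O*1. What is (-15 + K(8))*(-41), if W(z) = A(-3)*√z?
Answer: 615 + 123*I*√2/8 ≈ 615.0 + 21.744*I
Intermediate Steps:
N(O) = O
W(z) = -3*√z
K(f) = -3*I*√2/f (K(f) = (-3*I*√2)/f = -3*I*√2/f)
(-15 + K(8))*(-41) = (-15 - 3*I*√2/8)*(-41) = 615 + 123*I*√2/8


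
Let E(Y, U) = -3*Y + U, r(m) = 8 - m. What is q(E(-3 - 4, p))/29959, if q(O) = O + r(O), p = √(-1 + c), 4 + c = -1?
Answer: 8/29959 ≈ 0.00026703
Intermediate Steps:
c = -5 (c = -4 - 1 = -5)
p = I*√6 (p = √(-1 - 5) = √(-6) = I*√6 ≈ 2.4495*I)
E(Y, U) = U - 3*Y
q(O) = 8 (q(O) = O + (8 - O) = 8)
q(E(-3 - 4, p))/29959 = 8/29959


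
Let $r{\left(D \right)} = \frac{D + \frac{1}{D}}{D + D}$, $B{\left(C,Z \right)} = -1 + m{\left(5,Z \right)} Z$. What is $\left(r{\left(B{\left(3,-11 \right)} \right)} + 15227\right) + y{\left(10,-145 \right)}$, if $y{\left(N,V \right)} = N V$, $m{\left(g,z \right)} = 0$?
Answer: $13778$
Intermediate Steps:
$B{\left(C,Z \right)} = -1$ ($B{\left(C,Z \right)} = -1 + 0 Z = -1 + 0 = -1$)
$r{\left(D \right)} = \frac{D + \frac{1}{D}}{2 D}$
$\left(r{\left(B{\left(3,-11 \right)} \right)} + 15227\right) + y{\left(10,-145 \right)} = \left(\frac{1 + \left(-1\right)^{2}}{2 \cdot 1} + 15227\right) + 10 \left(-145\right) = \left(\frac{1}{2} \cdot 1 \left(1 + 1\right) + 15227\right) - 1450 = \left(\frac{1}{2} \cdot 1 \cdot 2 + 15227\right) - 1450 = \left(1 + 15227\right) - 1450 = 15228 - 1450 = 13778$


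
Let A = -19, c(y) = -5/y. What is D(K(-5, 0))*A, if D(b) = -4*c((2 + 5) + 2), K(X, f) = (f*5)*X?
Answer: -380/9 ≈ -42.222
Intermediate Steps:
K(X, f) = 5*X*f (K(X, f) = (5*f)*X = 5*X*f)
D(b) = 20/9 (D(b) = -(-20)/((2 + 5) + 2) = -(-20)/(7 + 2) = -(-20)/9 = -4*(-5/9) = 20/9)
D(K(-5, 0))*A = (20/9)*(-19) = -380/9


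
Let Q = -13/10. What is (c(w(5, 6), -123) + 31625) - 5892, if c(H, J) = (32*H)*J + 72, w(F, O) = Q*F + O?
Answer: 27773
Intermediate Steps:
Q = -13/10 (Q = -13*1/10 = -13/10 ≈ -1.3000)
w(F, O) = O - 13*F/10 (w(F, O) = -13*F/10 + O = O - 13*F/10)
c(H, J) = 72 + 32*H*J (c(H, J) = 32*H*J + 72 = 72 + 32*H*J)
(c(w(5, 6), -123) + 31625) - 5892 = ((72 + 32*(6 - 13/10*5)*(-123)) + 31625) - 5892 = ((72 + 32*(6 - 13/2)*(-123)) + 31625) - 5892 = ((72 + 32*(-1/2)*(-123)) + 31625) - 5892 = ((72 + 1968) + 31625) - 5892 = (2040 + 31625) - 5892 = 33665 - 5892 = 27773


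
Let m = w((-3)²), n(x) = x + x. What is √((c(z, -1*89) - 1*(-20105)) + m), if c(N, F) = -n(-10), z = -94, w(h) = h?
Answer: √20134 ≈ 141.89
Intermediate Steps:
n(x) = 2*x
c(N, F) = 20 (c(N, F) = -2*(-10) = -1*(-20) = 20)
m = 9 (m = (-3)² = 9)
√((c(z, -1*89) - 1*(-20105)) + m) = √((20 - 1*(-20105)) + 9) = √((20 + 20105) + 9) = √(20125 + 9) = √20134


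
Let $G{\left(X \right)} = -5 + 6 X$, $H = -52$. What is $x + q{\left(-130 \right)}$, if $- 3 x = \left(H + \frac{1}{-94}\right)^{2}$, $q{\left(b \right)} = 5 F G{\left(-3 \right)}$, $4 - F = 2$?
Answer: $- \frac{29999161}{26508} \approx -1131.7$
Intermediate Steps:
$F = 2$ ($F = 4 - 2 = 2$)
$q{\left(b \right)} = -230$ ($q{\left(b \right)} = 5 \cdot 2 \left(-5 + 6 \left(-3\right)\right) = 10 \left(-5 - 18\right) = 10 \left(-23\right) = -230$)
$x = - \frac{23902321}{26508}$ ($x = - \frac{\left(-52 + \frac{1}{-94}\right)^{2}}{3} = - \frac{\left(-52 - \frac{1}{94}\right)^{2}}{3} = - \frac{\left(- \frac{4889}{94}\right)^{2}}{3} = \left(- \frac{1}{3}\right) \frac{23902321}{8836} = - \frac{23902321}{26508} \approx -901.7$)
$x + q{\left(-130 \right)} = - \frac{23902321}{26508} - 230 = - \frac{29999161}{26508}$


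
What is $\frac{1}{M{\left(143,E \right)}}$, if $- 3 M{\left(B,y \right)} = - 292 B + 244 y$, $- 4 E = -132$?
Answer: $\frac{3}{33704} \approx 8.901 \cdot 10^{-5}$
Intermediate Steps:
$E = 33$ ($E = \left(- \frac{1}{4}\right) \left(-132\right) = 33$)
$M{\left(B,y \right)} = - \frac{244 y}{3} + \frac{292 B}{3}$ ($M{\left(B,y \right)} = - \frac{- 292 B + 244 y}{3} = - \frac{244 y}{3} + \frac{292 B}{3}$)
$\frac{1}{M{\left(143,E \right)}} = \frac{1}{\left(- \frac{244}{3}\right) 33 + \frac{292}{3} \cdot 143} = \frac{1}{-2684 + \frac{41756}{3}} = \frac{1}{\frac{33704}{3}} = \frac{3}{33704}$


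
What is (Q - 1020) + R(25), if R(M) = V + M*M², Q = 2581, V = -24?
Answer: 17162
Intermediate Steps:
R(M) = -24 + M³ (R(M) = -24 + M*M² = -24 + M³)
(Q - 1020) + R(25) = (2581 - 1020) + (-24 + 25³) = 1561 + (-24 + 15625) = 1561 + 15601 = 17162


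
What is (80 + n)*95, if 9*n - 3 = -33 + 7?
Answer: 66215/9 ≈ 7357.2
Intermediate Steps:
n = -23/9 (n = ⅓ + (-33 + 7)/9 = ⅓ + (⅑)*(-26) = ⅓ - 26/9 = -23/9 ≈ -2.5556)
(80 + n)*95 = (80 - 23/9)*95 = (697/9)*95 = 66215/9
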